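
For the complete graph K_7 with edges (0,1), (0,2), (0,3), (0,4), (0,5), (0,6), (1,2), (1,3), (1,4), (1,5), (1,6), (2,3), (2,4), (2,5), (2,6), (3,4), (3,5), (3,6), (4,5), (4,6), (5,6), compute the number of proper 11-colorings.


P(K_7, k) = k(k-1)(k-2)...(k-6).
P(11) = (11) * (10) * (9) * (8) * (7) * (6) * (5) = 1663200.

1663200


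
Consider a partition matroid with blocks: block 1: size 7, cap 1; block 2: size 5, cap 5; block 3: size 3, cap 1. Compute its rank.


Rank of a partition matroid = sum of min(|Si|, ci) for each block.
= min(7,1) + min(5,5) + min(3,1)
= 1 + 5 + 1
= 7.

7


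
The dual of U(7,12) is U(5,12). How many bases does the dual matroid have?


The dual of U(r,n) is U(n-r, n) = U(5,12).
Bases of U(5,12) are all (5)-element subsets.
|B(M*)| = C(12,5) = 12! / (5! * 7!) = 792.

792


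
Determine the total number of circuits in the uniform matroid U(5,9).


In U(5,9), circuits are the (6)-element subsets.
Any set of 6 elements is dependent, and removing any one element gives
an independent set of size 5, so it is a minimal dependent set.
Number of circuits = C(9,6) = 84.

84


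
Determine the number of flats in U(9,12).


Flats of U(9,12): every subset of size < 9 is a flat, plus E itself.
Count = (12 choose 0) + (12 choose 1) + (12 choose 2) + (12 choose 3) + (12 choose 4) + (12 choose 5) + (12 choose 6) + (12 choose 7) + (12 choose 8) + 1
     = 1 + 12 + 66 + 220 + 495 + 792 + 924 + 792 + 495 + 1
     = 3798.

3798


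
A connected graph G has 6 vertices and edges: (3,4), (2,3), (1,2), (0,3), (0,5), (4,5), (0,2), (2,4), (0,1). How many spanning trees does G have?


By Kirchhoff's matrix tree theorem, the number of spanning trees equals
the determinant of any cofactor of the Laplacian matrix L.
G has 6 vertices and 9 edges.
Computing the (5 x 5) cofactor determinant gives 61.

61


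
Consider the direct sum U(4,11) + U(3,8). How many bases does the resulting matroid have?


Bases of a direct sum M1 + M2: |B| = |B(M1)| * |B(M2)|.
|B(U(4,11))| = C(11,4) = 330.
|B(U(3,8))| = C(8,3) = 56.
Total bases = 330 * 56 = 18480.

18480


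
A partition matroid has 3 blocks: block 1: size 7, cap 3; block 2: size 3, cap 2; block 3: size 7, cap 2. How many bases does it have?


A basis picks exactly ci elements from block i.
Number of bases = product of C(|Si|, ci).
= C(7,3) * C(3,2) * C(7,2)
= 35 * 3 * 21
= 2205.

2205


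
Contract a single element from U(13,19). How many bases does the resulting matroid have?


Contracting e from U(13,19) gives U(12,18).
Bases of U(12,18) = C(18,12) = 18564.

18564


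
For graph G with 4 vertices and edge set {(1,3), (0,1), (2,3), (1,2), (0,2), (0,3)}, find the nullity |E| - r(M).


Cycle rank (nullity) = |E| - r(M) = |E| - (|V| - c).
|E| = 6, |V| = 4, c = 1.
Nullity = 6 - (4 - 1) = 6 - 3 = 3.

3


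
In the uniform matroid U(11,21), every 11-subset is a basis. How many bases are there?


Bases of U(11,21) are all 11-element subsets of the 21-element ground set.
Number of bases = C(21,11).
C(21,11) = 21! / (11! * 10!) = 352716.

352716


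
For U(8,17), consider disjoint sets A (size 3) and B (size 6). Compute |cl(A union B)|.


|A union B| = 3 + 6 = 9 (disjoint).
In U(8,17), cl(S) = S if |S| < 8, else cl(S) = E.
Since 9 >= 8, cl(A union B) = E.
|cl(A union B)| = 17.

17


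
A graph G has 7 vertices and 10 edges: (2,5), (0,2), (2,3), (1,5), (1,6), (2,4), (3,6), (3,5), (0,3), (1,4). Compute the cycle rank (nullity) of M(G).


Cycle rank (nullity) = |E| - r(M) = |E| - (|V| - c).
|E| = 10, |V| = 7, c = 1.
Nullity = 10 - (7 - 1) = 10 - 6 = 4.

4


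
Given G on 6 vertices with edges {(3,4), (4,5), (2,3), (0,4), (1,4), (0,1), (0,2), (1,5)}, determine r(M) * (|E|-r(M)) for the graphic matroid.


r(M) = |V| - c = 6 - 1 = 5.
nullity = |E| - r(M) = 8 - 5 = 3.
Product = 5 * 3 = 15.

15


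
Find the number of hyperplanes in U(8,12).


Hyperplanes of U(8,12) are flats of rank 7.
In a uniform matroid, these are exactly the (7)-element subsets.
Count = C(12,7) = 12! / (7! * 5!) = 792.

792


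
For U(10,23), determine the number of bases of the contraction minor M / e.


Contracting e from U(10,23) gives U(9,22).
Bases of U(9,22) = C(22,9) = 22! / (9! * 13!) = 497420.

497420


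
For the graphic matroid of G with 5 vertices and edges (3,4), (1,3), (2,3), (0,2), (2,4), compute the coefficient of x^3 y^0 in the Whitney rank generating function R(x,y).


R(x,y) = sum over A in 2^E of x^(r(E)-r(A)) * y^(|A|-r(A)).
G has 5 vertices, 5 edges. r(E) = 4.
Enumerate all 2^5 = 32 subsets.
Count subsets with r(E)-r(A)=3 and |A|-r(A)=0: 5.

5


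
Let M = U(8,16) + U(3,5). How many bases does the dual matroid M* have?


(M1+M2)* = M1* + M2*.
M1* = U(8,16), bases: C(16,8) = 12870.
M2* = U(2,5), bases: C(5,2) = 10.
|B(M*)| = 12870 * 10 = 128700.

128700


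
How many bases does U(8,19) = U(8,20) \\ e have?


Deleting e from U(8,20) gives U(8,19) since n > r.
Bases of U(8,19) = C(19,8) = 19! / (8! * 11!) = 75582.

75582


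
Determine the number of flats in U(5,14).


Flats of U(5,14): every subset of size < 5 is a flat, plus E itself.
Count = C(14,0) + C(14,1) + C(14,2) + C(14,3) + C(14,4) + 1
     = 1 + 14 + 91 + 364 + 1001 + 1
     = 1472.

1472


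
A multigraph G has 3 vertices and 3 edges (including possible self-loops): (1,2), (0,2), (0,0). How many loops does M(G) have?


In a graphic matroid, a loop is a self-loop edge (u,u) with rank 0.
Examining all 3 edges for self-loops...
Self-loops found: (0,0)
Number of loops = 1.

1


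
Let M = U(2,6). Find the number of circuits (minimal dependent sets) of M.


In U(2,6), circuits are the (3)-element subsets.
Any set of 3 elements is dependent, and removing any one element gives
an independent set of size 2, so it is a minimal dependent set.
Number of circuits = C(6,3) = 6! / (3! * 3!) = 20.

20


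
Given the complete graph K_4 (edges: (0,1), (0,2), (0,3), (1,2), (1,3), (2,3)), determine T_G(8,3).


T(K_4; x,y) = x^3 + 3x^2 + 4xy + 2x + y^3 + 3y^2 + 2y.
Substituting x=8, y=3:
= 512 + 192 + 96 + 16 + 27 + 27 + 6
= 876.

876


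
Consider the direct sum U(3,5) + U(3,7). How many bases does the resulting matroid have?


Bases of a direct sum M1 + M2: |B| = |B(M1)| * |B(M2)|.
|B(U(3,5))| = C(5,3) = 10.
|B(U(3,7))| = C(7,3) = 35.
Total bases = 10 * 35 = 350.

350


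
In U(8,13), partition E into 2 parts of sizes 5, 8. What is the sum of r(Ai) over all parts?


r(Ai) = min(|Ai|, 8) for each part.
Sum = min(5,8) + min(8,8)
    = 5 + 8
    = 13.

13


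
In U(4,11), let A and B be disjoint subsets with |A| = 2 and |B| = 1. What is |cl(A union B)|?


|A union B| = 2 + 1 = 3 (disjoint).
In U(4,11), cl(S) = S if |S| < 4, else cl(S) = E.
Since 3 < 4, cl(A union B) = A union B.
|cl(A union B)| = 3.

3


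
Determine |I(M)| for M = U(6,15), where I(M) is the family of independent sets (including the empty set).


Independent sets of U(6,15) are all subsets of size <= 6.
Count = (15 choose 0) + (15 choose 1) + (15 choose 2) + (15 choose 3) + (15 choose 4) + (15 choose 5) + (15 choose 6)
     = 1 + 15 + 105 + 455 + 1365 + 3003 + 5005
     = 9949.

9949


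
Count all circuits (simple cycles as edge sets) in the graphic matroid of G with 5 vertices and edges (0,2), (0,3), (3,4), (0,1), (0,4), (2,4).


A circuit in a graphic matroid = edge set of a simple cycle.
G has 5 vertices and 6 edges.
Enumerating all minimal edge subsets forming cycles...
Total circuits found: 3.

3


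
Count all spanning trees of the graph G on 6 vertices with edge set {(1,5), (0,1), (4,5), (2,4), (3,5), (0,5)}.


By Kirchhoff's matrix tree theorem, the number of spanning trees equals
the determinant of any cofactor of the Laplacian matrix L.
G has 6 vertices and 6 edges.
Computing the (5 x 5) cofactor determinant gives 3.

3


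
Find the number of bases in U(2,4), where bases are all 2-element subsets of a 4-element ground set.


Bases of U(2,4) are all 2-element subsets of the 4-element ground set.
Number of bases = C(4,2).
C(4,2) = 4! / (2! * 2!) = 6.

6


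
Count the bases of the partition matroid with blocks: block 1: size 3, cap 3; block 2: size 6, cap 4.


A basis picks exactly ci elements from block i.
Number of bases = product of C(|Si|, ci).
= C(3,3) * C(6,4)
= 1 * 15
= 15.

15


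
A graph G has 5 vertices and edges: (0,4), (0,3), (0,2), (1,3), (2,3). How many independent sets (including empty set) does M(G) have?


An independent set in a graphic matroid is an acyclic edge subset.
G has 5 vertices and 5 edges.
Enumerate all 2^5 = 32 subsets, checking for acyclicity.
Total independent sets = 28.

28


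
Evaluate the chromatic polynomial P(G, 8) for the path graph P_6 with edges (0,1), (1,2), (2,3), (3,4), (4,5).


P(P_6, k) = k * (k-1)^(5).
P(8) = 8 * 7^5 = 8 * 16807 = 134456.

134456


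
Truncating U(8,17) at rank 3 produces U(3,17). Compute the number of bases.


Truncating U(8,17) to rank 3 gives U(3,17).
Bases of U(3,17) are all 3-element subsets of 17 elements.
Number of bases = C(17,3) = (17 * 16 * 15) / (1 * 2 * 3) = 680.

680


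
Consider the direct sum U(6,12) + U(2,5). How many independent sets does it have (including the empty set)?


For a direct sum, |I(M1+M2)| = |I(M1)| * |I(M2)|.
|I(U(6,12))| = sum C(12,k) for k=0..6 = 2510.
|I(U(2,5))| = sum C(5,k) for k=0..2 = 16.
Total = 2510 * 16 = 40160.

40160


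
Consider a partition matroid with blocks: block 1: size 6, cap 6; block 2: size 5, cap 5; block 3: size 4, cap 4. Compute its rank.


Rank of a partition matroid = sum of min(|Si|, ci) for each block.
= min(6,6) + min(5,5) + min(4,4)
= 6 + 5 + 4
= 15.

15


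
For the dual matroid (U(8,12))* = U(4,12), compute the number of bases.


The dual of U(r,n) is U(n-r, n) = U(4,12).
Bases of U(4,12) are all (4)-element subsets.
|B(M*)| = C(12,4) = 12! / (4! * 8!) = 495.

495


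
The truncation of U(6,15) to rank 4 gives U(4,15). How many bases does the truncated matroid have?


Truncating U(6,15) to rank 4 gives U(4,15).
Bases of U(4,15) are all 4-element subsets of 15 elements.
Number of bases = C(15,4) = 15! / (4! * 11!) = 1365.

1365


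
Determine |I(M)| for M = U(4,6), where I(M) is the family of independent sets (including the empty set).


Independent sets of U(4,6) are all subsets of size <= 4.
Count = (6 choose 0) + (6 choose 1) + (6 choose 2) + (6 choose 3) + (6 choose 4)
     = 1 + 6 + 15 + 20 + 15
     = 57.

57


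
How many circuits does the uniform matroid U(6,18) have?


In U(6,18), circuits are the (7)-element subsets.
Any set of 7 elements is dependent, and removing any one element gives
an independent set of size 6, so it is a minimal dependent set.
Number of circuits = C(18,7) = 31824.

31824


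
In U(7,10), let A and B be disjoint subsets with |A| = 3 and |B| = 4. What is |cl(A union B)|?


|A union B| = 3 + 4 = 7 (disjoint).
In U(7,10), cl(S) = S if |S| < 7, else cl(S) = E.
Since 7 >= 7, cl(A union B) = E.
|cl(A union B)| = 10.

10


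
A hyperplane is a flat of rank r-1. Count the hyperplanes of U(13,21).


Hyperplanes of U(13,21) are flats of rank 12.
In a uniform matroid, these are exactly the (12)-element subsets.
Count = (21 choose 12) = 293930.

293930


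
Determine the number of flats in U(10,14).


Flats of U(10,14): every subset of size < 10 is a flat, plus E itself.
Count = (14 choose 0) + (14 choose 1) + (14 choose 2) + (14 choose 3) + (14 choose 4) + (14 choose 5) + (14 choose 6) + (14 choose 7) + (14 choose 8) + (14 choose 9) + 1
     = 1 + 14 + 91 + 364 + 1001 + 2002 + 3003 + 3432 + 3003 + 2002 + 1
     = 14914.

14914


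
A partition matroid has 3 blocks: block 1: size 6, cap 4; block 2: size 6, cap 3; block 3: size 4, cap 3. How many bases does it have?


A basis picks exactly ci elements from block i.
Number of bases = product of C(|Si|, ci).
= C(6,4) * C(6,3) * C(4,3)
= 15 * 20 * 4
= 1200.

1200


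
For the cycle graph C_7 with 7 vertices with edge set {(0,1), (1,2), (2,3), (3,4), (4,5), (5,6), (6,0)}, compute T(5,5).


T(C_7; x,y) = x + x^2 + ... + x^(6) + y.
T(5,5) = 5^1 + 5^2 + 5^3 + 5^4 + 5^5 + 5^6 + 5
= 5 + 25 + 125 + 625 + 3125 + 15625 + 5
= 19535.

19535


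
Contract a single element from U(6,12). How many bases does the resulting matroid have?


Contracting e from U(6,12) gives U(5,11).
Bases of U(5,11) = (11 choose 5) = 462.

462


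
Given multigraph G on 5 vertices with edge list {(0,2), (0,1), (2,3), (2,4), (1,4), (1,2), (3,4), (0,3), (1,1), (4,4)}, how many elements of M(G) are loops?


In a graphic matroid, a loop is a self-loop edge (u,u) with rank 0.
Examining all 10 edges for self-loops...
Self-loops found: (1,1), (4,4)
Number of loops = 2.

2


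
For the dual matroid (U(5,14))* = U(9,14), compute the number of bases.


The dual of U(r,n) is U(n-r, n) = U(9,14).
Bases of U(9,14) are all (9)-element subsets.
|B(M*)| = C(14,9) = 2002.

2002


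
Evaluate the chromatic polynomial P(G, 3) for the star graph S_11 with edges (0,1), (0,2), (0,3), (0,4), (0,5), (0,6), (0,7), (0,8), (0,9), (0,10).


P(tree, k) = k * (k-1)^(10) for any tree on 11 vertices.
P(3) = 3 * 2^10 = 3 * 1024 = 3072.

3072


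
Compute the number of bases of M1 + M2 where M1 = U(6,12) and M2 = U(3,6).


Bases of a direct sum M1 + M2: |B| = |B(M1)| * |B(M2)|.
|B(U(6,12))| = C(12,6) = 924.
|B(U(3,6))| = C(6,3) = 20.
Total bases = 924 * 20 = 18480.

18480


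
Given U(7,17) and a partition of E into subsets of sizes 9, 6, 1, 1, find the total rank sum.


r(Ai) = min(|Ai|, 7) for each part.
Sum = min(9,7) + min(6,7) + min(1,7) + min(1,7)
    = 7 + 6 + 1 + 1
    = 15.

15


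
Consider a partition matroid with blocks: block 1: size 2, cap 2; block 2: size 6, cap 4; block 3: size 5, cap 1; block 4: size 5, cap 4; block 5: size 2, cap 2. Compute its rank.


Rank of a partition matroid = sum of min(|Si|, ci) for each block.
= min(2,2) + min(6,4) + min(5,1) + min(5,4) + min(2,2)
= 2 + 4 + 1 + 4 + 2
= 13.

13


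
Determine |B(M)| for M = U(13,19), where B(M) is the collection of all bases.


Bases of U(13,19) are all 13-element subsets of the 19-element ground set.
Number of bases = C(19,13).
(19 choose 13) = 27132.

27132


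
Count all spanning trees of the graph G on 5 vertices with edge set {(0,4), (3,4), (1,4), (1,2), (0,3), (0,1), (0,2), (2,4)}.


By Kirchhoff's matrix tree theorem, the number of spanning trees equals
the determinant of any cofactor of the Laplacian matrix L.
G has 5 vertices and 8 edges.
Computing the (4 x 4) cofactor determinant gives 40.

40


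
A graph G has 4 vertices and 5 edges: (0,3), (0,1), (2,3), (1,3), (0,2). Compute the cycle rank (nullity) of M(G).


Cycle rank (nullity) = |E| - r(M) = |E| - (|V| - c).
|E| = 5, |V| = 4, c = 1.
Nullity = 5 - (4 - 1) = 5 - 3 = 2.

2


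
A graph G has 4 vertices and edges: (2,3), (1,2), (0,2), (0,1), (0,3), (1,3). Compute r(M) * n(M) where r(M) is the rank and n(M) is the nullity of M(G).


r(M) = |V| - c = 4 - 1 = 3.
nullity = |E| - r(M) = 6 - 3 = 3.
Product = 3 * 3 = 9.

9


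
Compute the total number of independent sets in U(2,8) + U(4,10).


For a direct sum, |I(M1+M2)| = |I(M1)| * |I(M2)|.
|I(U(2,8))| = sum C(8,k) for k=0..2 = 37.
|I(U(4,10))| = sum C(10,k) for k=0..4 = 386.
Total = 37 * 386 = 14282.

14282


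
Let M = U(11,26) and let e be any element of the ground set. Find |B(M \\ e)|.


Deleting e from U(11,26) gives U(11,25) since n > r.
Bases of U(11,25) = C(25,11) = 4457400.

4457400


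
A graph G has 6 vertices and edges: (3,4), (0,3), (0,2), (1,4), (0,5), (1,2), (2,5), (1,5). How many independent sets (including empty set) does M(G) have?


An independent set in a graphic matroid is an acyclic edge subset.
G has 6 vertices and 8 edges.
Enumerate all 2^8 = 256 subsets, checking for acyclicity.
Total independent sets = 182.

182


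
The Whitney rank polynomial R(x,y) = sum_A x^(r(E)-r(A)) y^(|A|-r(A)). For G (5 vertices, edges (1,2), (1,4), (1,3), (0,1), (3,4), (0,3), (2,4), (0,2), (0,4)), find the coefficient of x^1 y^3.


R(x,y) = sum over A in 2^E of x^(r(E)-r(A)) * y^(|A|-r(A)).
G has 5 vertices, 9 edges. r(E) = 4.
Enumerate all 2^9 = 512 subsets.
Count subsets with r(E)-r(A)=1 and |A|-r(A)=3: 2.

2


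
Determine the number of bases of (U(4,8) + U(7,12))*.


(M1+M2)* = M1* + M2*.
M1* = U(4,8), bases: C(8,4) = 70.
M2* = U(5,12), bases: C(12,5) = 792.
|B(M*)| = 70 * 792 = 55440.

55440


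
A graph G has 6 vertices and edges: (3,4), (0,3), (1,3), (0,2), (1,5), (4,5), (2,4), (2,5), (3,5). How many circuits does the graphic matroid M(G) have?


A circuit in a graphic matroid = edge set of a simple cycle.
G has 6 vertices and 9 edges.
Enumerating all minimal edge subsets forming cycles...
Total circuits found: 12.

12


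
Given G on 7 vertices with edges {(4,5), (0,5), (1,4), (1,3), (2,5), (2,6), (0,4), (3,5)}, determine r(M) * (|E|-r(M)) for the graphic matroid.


r(M) = |V| - c = 7 - 1 = 6.
nullity = |E| - r(M) = 8 - 6 = 2.
Product = 6 * 2 = 12.

12


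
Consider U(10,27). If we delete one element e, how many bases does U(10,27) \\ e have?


Deleting e from U(10,27) gives U(10,26) since n > r.
Bases of U(10,26) = C(26,10) = 5311735.

5311735


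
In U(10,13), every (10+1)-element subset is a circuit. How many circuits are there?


In U(10,13), circuits are the (11)-element subsets.
Any set of 11 elements is dependent, and removing any one element gives
an independent set of size 10, so it is a minimal dependent set.
Number of circuits = C(13,11) = 13! / (11! * 2!) = 78.

78


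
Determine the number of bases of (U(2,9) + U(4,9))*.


(M1+M2)* = M1* + M2*.
M1* = U(7,9), bases: C(9,7) = 36.
M2* = U(5,9), bases: C(9,5) = 126.
|B(M*)| = 36 * 126 = 4536.

4536


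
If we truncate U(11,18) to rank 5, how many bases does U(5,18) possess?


Truncating U(11,18) to rank 5 gives U(5,18).
Bases of U(5,18) are all 5-element subsets of 18 elements.
Number of bases = C(18,5) = 18! / (5! * 13!) = 8568.

8568


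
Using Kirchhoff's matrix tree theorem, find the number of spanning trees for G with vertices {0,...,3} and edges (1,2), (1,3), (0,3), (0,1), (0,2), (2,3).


By Kirchhoff's matrix tree theorem, the number of spanning trees equals
the determinant of any cofactor of the Laplacian matrix L.
G has 4 vertices and 6 edges.
Computing the (3 x 3) cofactor determinant gives 16.

16


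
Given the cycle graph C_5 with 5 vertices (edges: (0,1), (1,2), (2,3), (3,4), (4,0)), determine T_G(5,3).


T(C_5; x,y) = x + x^2 + ... + x^(4) + y.
T(5,3) = 5^1 + 5^2 + 5^3 + 5^4 + 3
= 5 + 25 + 125 + 625 + 3
= 783.

783


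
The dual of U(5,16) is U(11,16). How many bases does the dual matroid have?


The dual of U(r,n) is U(n-r, n) = U(11,16).
Bases of U(11,16) are all (11)-element subsets.
|B(M*)| = (16 choose 11) = 4368.

4368


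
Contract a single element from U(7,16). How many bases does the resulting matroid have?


Contracting e from U(7,16) gives U(6,15).
Bases of U(6,15) = C(15,6) = 5005.

5005


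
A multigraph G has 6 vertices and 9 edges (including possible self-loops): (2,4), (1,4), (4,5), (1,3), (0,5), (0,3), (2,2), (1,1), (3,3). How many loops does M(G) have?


In a graphic matroid, a loop is a self-loop edge (u,u) with rank 0.
Examining all 9 edges for self-loops...
Self-loops found: (2,2), (1,1), (3,3)
Number of loops = 3.

3


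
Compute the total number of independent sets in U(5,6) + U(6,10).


For a direct sum, |I(M1+M2)| = |I(M1)| * |I(M2)|.
|I(U(5,6))| = sum C(6,k) for k=0..5 = 63.
|I(U(6,10))| = sum C(10,k) for k=0..6 = 848.
Total = 63 * 848 = 53424.

53424


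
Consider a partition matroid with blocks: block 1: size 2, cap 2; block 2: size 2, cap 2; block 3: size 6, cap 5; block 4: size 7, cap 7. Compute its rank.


Rank of a partition matroid = sum of min(|Si|, ci) for each block.
= min(2,2) + min(2,2) + min(6,5) + min(7,7)
= 2 + 2 + 5 + 7
= 16.

16


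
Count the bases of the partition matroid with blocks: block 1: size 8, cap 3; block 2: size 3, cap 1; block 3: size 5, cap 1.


A basis picks exactly ci elements from block i.
Number of bases = product of C(|Si|, ci).
= C(8,3) * C(3,1) * C(5,1)
= 56 * 3 * 5
= 840.

840


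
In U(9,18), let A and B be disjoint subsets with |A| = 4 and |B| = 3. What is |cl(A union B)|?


|A union B| = 4 + 3 = 7 (disjoint).
In U(9,18), cl(S) = S if |S| < 9, else cl(S) = E.
Since 7 < 9, cl(A union B) = A union B.
|cl(A union B)| = 7.

7


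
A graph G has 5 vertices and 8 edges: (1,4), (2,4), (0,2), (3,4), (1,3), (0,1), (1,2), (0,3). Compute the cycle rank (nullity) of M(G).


Cycle rank (nullity) = |E| - r(M) = |E| - (|V| - c).
|E| = 8, |V| = 5, c = 1.
Nullity = 8 - (5 - 1) = 8 - 4 = 4.

4


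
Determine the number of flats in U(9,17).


Flats of U(9,17): every subset of size < 9 is a flat, plus E itself.
Count = C(17,0) + C(17,1) + C(17,2) + C(17,3) + C(17,4) + C(17,5) + C(17,6) + C(17,7) + C(17,8) + 1
     = 1 + 17 + 136 + 680 + 2380 + 6188 + 12376 + 19448 + 24310 + 1
     = 65537.

65537


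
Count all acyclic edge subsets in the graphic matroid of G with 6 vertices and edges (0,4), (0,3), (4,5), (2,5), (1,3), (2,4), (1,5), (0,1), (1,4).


An independent set in a graphic matroid is an acyclic edge subset.
G has 6 vertices and 9 edges.
Enumerate all 2^9 = 512 subsets, checking for acyclicity.
Total independent sets = 280.

280


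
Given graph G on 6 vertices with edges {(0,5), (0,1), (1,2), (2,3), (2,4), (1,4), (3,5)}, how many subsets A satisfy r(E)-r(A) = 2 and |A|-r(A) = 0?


R(x,y) = sum over A in 2^E of x^(r(E)-r(A)) * y^(|A|-r(A)).
G has 6 vertices, 7 edges. r(E) = 5.
Enumerate all 2^7 = 128 subsets.
Count subsets with r(E)-r(A)=2 and |A|-r(A)=0: 34.

34


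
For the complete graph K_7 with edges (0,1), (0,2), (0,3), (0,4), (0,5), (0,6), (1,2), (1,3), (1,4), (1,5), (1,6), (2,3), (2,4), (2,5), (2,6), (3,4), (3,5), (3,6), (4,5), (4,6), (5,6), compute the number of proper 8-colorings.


P(K_7, k) = k(k-1)(k-2)...(k-6).
P(8) = (8) * (7) * (6) * (5) * (4) * (3) * (2) = 40320.

40320


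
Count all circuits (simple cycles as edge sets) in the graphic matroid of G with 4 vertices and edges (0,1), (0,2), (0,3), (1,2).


A circuit in a graphic matroid = edge set of a simple cycle.
G has 4 vertices and 4 edges.
Enumerating all minimal edge subsets forming cycles...
Total circuits found: 1.

1


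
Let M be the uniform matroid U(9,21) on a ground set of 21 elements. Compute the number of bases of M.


Bases of U(9,21) are all 9-element subsets of the 21-element ground set.
Number of bases = C(21,9).
C(21,9) = 293930.

293930


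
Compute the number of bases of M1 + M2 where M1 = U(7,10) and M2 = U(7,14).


Bases of a direct sum M1 + M2: |B| = |B(M1)| * |B(M2)|.
|B(U(7,10))| = C(10,7) = 120.
|B(U(7,14))| = C(14,7) = 3432.
Total bases = 120 * 3432 = 411840.

411840


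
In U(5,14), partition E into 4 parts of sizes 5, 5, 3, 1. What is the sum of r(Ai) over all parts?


r(Ai) = min(|Ai|, 5) for each part.
Sum = min(5,5) + min(5,5) + min(3,5) + min(1,5)
    = 5 + 5 + 3 + 1
    = 14.

14


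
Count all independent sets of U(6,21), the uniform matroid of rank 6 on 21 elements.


Independent sets of U(6,21) are all subsets of size <= 6.
Count = (21 choose 0) + (21 choose 1) + (21 choose 2) + (21 choose 3) + (21 choose 4) + (21 choose 5) + (21 choose 6)
     = 1 + 21 + 210 + 1330 + 5985 + 20349 + 54264
     = 82160.

82160


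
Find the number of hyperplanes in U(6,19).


Hyperplanes of U(6,19) are flats of rank 5.
In a uniform matroid, these are exactly the (5)-element subsets.
Count = C(19,5) = 11628.

11628


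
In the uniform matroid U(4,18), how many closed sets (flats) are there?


Flats of U(4,18): every subset of size < 4 is a flat, plus E itself.
Count = C(18,0) + C(18,1) + C(18,2) + C(18,3) + 1
     = 1 + 18 + 153 + 816 + 1
     = 989.

989


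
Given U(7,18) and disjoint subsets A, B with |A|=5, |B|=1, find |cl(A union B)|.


|A union B| = 5 + 1 = 6 (disjoint).
In U(7,18), cl(S) = S if |S| < 7, else cl(S) = E.
Since 6 < 7, cl(A union B) = A union B.
|cl(A union B)| = 6.

6


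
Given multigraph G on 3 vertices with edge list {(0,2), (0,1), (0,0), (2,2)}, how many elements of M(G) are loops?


In a graphic matroid, a loop is a self-loop edge (u,u) with rank 0.
Examining all 4 edges for self-loops...
Self-loops found: (0,0), (2,2)
Number of loops = 2.

2


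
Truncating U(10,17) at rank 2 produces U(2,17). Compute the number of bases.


Truncating U(10,17) to rank 2 gives U(2,17).
Bases of U(2,17) are all 2-element subsets of 17 elements.
Number of bases = C(17,2) = (17 * 16) / (1 * 2) = 136.

136


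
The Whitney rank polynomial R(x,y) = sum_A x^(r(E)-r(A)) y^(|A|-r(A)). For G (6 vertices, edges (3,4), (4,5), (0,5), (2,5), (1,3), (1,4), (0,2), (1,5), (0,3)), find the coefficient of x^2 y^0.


R(x,y) = sum over A in 2^E of x^(r(E)-r(A)) * y^(|A|-r(A)).
G has 6 vertices, 9 edges. r(E) = 5.
Enumerate all 2^9 = 512 subsets.
Count subsets with r(E)-r(A)=2 and |A|-r(A)=0: 81.

81


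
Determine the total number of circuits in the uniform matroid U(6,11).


In U(6,11), circuits are the (7)-element subsets.
Any set of 7 elements is dependent, and removing any one element gives
an independent set of size 6, so it is a minimal dependent set.
Number of circuits = C(11,7) = 330.

330


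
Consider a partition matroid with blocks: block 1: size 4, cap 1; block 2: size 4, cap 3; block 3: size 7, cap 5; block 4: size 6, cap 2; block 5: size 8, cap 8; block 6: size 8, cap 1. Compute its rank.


Rank of a partition matroid = sum of min(|Si|, ci) for each block.
= min(4,1) + min(4,3) + min(7,5) + min(6,2) + min(8,8) + min(8,1)
= 1 + 3 + 5 + 2 + 8 + 1
= 20.

20


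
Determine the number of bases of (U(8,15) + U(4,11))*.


(M1+M2)* = M1* + M2*.
M1* = U(7,15), bases: C(15,7) = 6435.
M2* = U(7,11), bases: C(11,7) = 330.
|B(M*)| = 6435 * 330 = 2123550.

2123550


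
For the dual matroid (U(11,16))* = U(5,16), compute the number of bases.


The dual of U(r,n) is U(n-r, n) = U(5,16).
Bases of U(5,16) are all (5)-element subsets.
|B(M*)| = (16 choose 5) = 4368.

4368


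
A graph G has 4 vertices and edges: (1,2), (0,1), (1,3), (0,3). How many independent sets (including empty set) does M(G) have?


An independent set in a graphic matroid is an acyclic edge subset.
G has 4 vertices and 4 edges.
Enumerate all 2^4 = 16 subsets, checking for acyclicity.
Total independent sets = 14.

14


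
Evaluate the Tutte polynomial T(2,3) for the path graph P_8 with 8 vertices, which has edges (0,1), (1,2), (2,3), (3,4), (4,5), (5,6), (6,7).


A path on 8 vertices is a tree with 7 edges.
T(x,y) = x^(7) for any tree.
T(2,3) = 2^7 = 128.

128


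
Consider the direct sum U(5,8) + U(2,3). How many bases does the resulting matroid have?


Bases of a direct sum M1 + M2: |B| = |B(M1)| * |B(M2)|.
|B(U(5,8))| = C(8,5) = 56.
|B(U(2,3))| = C(3,2) = 3.
Total bases = 56 * 3 = 168.

168


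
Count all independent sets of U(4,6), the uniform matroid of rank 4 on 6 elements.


Independent sets of U(4,6) are all subsets of size <= 4.
Count = C(6,0) + C(6,1) + C(6,2) + C(6,3) + C(6,4)
     = 1 + 6 + 15 + 20 + 15
     = 57.

57


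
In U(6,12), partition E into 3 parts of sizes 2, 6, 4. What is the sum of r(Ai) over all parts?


r(Ai) = min(|Ai|, 6) for each part.
Sum = min(2,6) + min(6,6) + min(4,6)
    = 2 + 6 + 4
    = 12.

12


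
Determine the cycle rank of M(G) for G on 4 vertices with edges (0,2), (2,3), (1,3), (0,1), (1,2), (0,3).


Cycle rank (nullity) = |E| - r(M) = |E| - (|V| - c).
|E| = 6, |V| = 4, c = 1.
Nullity = 6 - (4 - 1) = 6 - 3 = 3.

3


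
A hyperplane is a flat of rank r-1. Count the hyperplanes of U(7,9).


Hyperplanes of U(7,9) are flats of rank 6.
In a uniform matroid, these are exactly the (6)-element subsets.
Count = (9 choose 6) = 84.

84


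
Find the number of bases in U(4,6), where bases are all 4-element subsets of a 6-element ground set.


Bases of U(4,6) are all 4-element subsets of the 6-element ground set.
Number of bases = C(6,4).
(6 choose 4) = 15.

15


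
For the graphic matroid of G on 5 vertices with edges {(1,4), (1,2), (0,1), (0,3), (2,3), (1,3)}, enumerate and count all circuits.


A circuit in a graphic matroid = edge set of a simple cycle.
G has 5 vertices and 6 edges.
Enumerating all minimal edge subsets forming cycles...
Total circuits found: 3.

3


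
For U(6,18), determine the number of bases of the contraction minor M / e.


Contracting e from U(6,18) gives U(5,17).
Bases of U(5,17) = C(17,5) = 6188.

6188


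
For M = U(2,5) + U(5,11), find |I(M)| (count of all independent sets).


For a direct sum, |I(M1+M2)| = |I(M1)| * |I(M2)|.
|I(U(2,5))| = sum C(5,k) for k=0..2 = 16.
|I(U(5,11))| = sum C(11,k) for k=0..5 = 1024.
Total = 16 * 1024 = 16384.

16384


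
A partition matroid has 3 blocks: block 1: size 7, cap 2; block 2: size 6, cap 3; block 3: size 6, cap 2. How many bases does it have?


A basis picks exactly ci elements from block i.
Number of bases = product of C(|Si|, ci).
= C(7,2) * C(6,3) * C(6,2)
= 21 * 20 * 15
= 6300.

6300


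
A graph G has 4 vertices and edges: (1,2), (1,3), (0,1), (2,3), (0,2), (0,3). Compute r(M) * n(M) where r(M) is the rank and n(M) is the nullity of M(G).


r(M) = |V| - c = 4 - 1 = 3.
nullity = |E| - r(M) = 6 - 3 = 3.
Product = 3 * 3 = 9.

9


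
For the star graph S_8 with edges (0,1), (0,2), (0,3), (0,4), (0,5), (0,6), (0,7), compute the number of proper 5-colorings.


P(tree, k) = k * (k-1)^(7) for any tree on 8 vertices.
P(5) = 5 * 4^7 = 5 * 16384 = 81920.

81920


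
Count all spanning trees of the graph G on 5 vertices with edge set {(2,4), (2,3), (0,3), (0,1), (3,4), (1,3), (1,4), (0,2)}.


By Kirchhoff's matrix tree theorem, the number of spanning trees equals
the determinant of any cofactor of the Laplacian matrix L.
G has 5 vertices and 8 edges.
Computing the (4 x 4) cofactor determinant gives 45.

45


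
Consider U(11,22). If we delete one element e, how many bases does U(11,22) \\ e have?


Deleting e from U(11,22) gives U(11,21) since n > r.
Bases of U(11,21) = (21 choose 11) = 352716.

352716


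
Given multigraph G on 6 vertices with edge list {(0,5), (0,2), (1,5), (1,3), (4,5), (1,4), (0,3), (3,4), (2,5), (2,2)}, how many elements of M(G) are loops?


In a graphic matroid, a loop is a self-loop edge (u,u) with rank 0.
Examining all 10 edges for self-loops...
Self-loops found: (2,2)
Number of loops = 1.

1


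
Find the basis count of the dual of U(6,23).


The dual of U(r,n) is U(n-r, n) = U(17,23).
Bases of U(17,23) are all (17)-element subsets.
|B(M*)| = C(23,17) = 23! / (17! * 6!) = 100947.

100947


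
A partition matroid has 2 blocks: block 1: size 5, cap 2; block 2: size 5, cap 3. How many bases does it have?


A basis picks exactly ci elements from block i.
Number of bases = product of C(|Si|, ci).
= C(5,2) * C(5,3)
= 10 * 10
= 100.

100


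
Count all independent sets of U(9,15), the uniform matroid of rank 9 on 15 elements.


Independent sets of U(9,15) are all subsets of size <= 9.
Count = (15 choose 0) + (15 choose 1) + (15 choose 2) + (15 choose 3) + (15 choose 4) + (15 choose 5) + (15 choose 6) + (15 choose 7) + (15 choose 8) + (15 choose 9)
     = 1 + 15 + 105 + 455 + 1365 + 3003 + 5005 + 6435 + 6435 + 5005
     = 27824.

27824


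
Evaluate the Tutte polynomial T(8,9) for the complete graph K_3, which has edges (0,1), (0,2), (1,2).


T(K_3; x,y) = x^2 + x + y.
T(8,9) = 64 + 8 + 9 = 81.

81


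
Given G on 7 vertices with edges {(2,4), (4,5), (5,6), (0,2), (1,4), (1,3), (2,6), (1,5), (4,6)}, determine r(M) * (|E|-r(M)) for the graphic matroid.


r(M) = |V| - c = 7 - 1 = 6.
nullity = |E| - r(M) = 9 - 6 = 3.
Product = 6 * 3 = 18.

18


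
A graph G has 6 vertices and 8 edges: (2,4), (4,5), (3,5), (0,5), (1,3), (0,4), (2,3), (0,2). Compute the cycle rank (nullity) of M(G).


Cycle rank (nullity) = |E| - r(M) = |E| - (|V| - c).
|E| = 8, |V| = 6, c = 1.
Nullity = 8 - (6 - 1) = 8 - 5 = 3.

3


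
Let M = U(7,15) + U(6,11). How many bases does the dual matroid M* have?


(M1+M2)* = M1* + M2*.
M1* = U(8,15), bases: C(15,8) = 6435.
M2* = U(5,11), bases: C(11,5) = 462.
|B(M*)| = 6435 * 462 = 2972970.

2972970


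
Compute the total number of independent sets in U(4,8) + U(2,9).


For a direct sum, |I(M1+M2)| = |I(M1)| * |I(M2)|.
|I(U(4,8))| = sum C(8,k) for k=0..4 = 163.
|I(U(2,9))| = sum C(9,k) for k=0..2 = 46.
Total = 163 * 46 = 7498.

7498


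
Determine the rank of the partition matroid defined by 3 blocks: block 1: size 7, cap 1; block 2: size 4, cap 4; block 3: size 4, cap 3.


Rank of a partition matroid = sum of min(|Si|, ci) for each block.
= min(7,1) + min(4,4) + min(4,3)
= 1 + 4 + 3
= 8.

8


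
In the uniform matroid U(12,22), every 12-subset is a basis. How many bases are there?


Bases of U(12,22) are all 12-element subsets of the 22-element ground set.
Number of bases = C(22,12).
(22 choose 12) = 646646.

646646


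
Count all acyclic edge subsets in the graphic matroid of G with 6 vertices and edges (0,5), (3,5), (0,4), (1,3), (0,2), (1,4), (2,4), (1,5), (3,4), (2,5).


An independent set in a graphic matroid is an acyclic edge subset.
G has 6 vertices and 10 edges.
Enumerate all 2^10 = 1024 subsets, checking for acyclicity.
Total independent sets = 476.

476


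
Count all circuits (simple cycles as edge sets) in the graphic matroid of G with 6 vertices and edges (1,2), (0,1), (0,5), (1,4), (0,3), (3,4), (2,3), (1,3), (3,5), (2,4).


A circuit in a graphic matroid = edge set of a simple cycle.
G has 6 vertices and 10 edges.
Enumerating all minimal edge subsets forming cycles...
Total circuits found: 18.

18


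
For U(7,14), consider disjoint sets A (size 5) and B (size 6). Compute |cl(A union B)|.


|A union B| = 5 + 6 = 11 (disjoint).
In U(7,14), cl(S) = S if |S| < 7, else cl(S) = E.
Since 11 >= 7, cl(A union B) = E.
|cl(A union B)| = 14.

14


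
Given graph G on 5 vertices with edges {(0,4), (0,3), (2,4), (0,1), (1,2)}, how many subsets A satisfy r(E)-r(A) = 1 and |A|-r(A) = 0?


R(x,y) = sum over A in 2^E of x^(r(E)-r(A)) * y^(|A|-r(A)).
G has 5 vertices, 5 edges. r(E) = 4.
Enumerate all 2^5 = 32 subsets.
Count subsets with r(E)-r(A)=1 and |A|-r(A)=0: 10.

10


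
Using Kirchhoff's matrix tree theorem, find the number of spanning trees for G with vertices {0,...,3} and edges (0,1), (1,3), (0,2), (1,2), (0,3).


By Kirchhoff's matrix tree theorem, the number of spanning trees equals
the determinant of any cofactor of the Laplacian matrix L.
G has 4 vertices and 5 edges.
Computing the (3 x 3) cofactor determinant gives 8.

8


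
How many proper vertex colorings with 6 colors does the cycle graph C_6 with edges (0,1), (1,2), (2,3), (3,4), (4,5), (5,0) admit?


P(C_6, k) = (k-1)^6 + (-1)^6*(k-1).
P(6) = (5)^6 + 5
= 15625 + 5 = 15630.

15630


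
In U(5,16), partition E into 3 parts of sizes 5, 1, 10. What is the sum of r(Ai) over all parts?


r(Ai) = min(|Ai|, 5) for each part.
Sum = min(5,5) + min(1,5) + min(10,5)
    = 5 + 1 + 5
    = 11.

11


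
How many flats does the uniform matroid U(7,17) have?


Flats of U(7,17): every subset of size < 7 is a flat, plus E itself.
Count = (17 choose 0) + (17 choose 1) + (17 choose 2) + (17 choose 3) + (17 choose 4) + (17 choose 5) + (17 choose 6) + 1
     = 1 + 17 + 136 + 680 + 2380 + 6188 + 12376 + 1
     = 21779.

21779


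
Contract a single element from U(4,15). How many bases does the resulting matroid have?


Contracting e from U(4,15) gives U(3,14).
Bases of U(3,14) = C(14,3) = 14! / (3! * 11!) = 364.

364


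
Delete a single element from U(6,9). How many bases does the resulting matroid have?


Deleting e from U(6,9) gives U(6,8) since n > r.
Bases of U(6,8) = (8 choose 6) = 28.

28


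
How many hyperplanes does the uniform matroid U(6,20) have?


Hyperplanes of U(6,20) are flats of rank 5.
In a uniform matroid, these are exactly the (5)-element subsets.
Count = C(20,5) = 15504.

15504


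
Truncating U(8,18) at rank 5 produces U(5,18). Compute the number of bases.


Truncating U(8,18) to rank 5 gives U(5,18).
Bases of U(5,18) are all 5-element subsets of 18 elements.
Number of bases = C(18,5) = 8568.

8568


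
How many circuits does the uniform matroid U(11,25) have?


In U(11,25), circuits are the (12)-element subsets.
Any set of 12 elements is dependent, and removing any one element gives
an independent set of size 11, so it is a minimal dependent set.
Number of circuits = C(25,12) = 25! / (12! * 13!) = 5200300.

5200300


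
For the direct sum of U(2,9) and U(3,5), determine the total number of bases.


Bases of a direct sum M1 + M2: |B| = |B(M1)| * |B(M2)|.
|B(U(2,9))| = C(9,2) = 36.
|B(U(3,5))| = C(5,3) = 10.
Total bases = 36 * 10 = 360.

360


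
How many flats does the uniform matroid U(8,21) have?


Flats of U(8,21): every subset of size < 8 is a flat, plus E itself.
Count = C(21,0) + C(21,1) + C(21,2) + C(21,3) + C(21,4) + C(21,5) + C(21,6) + C(21,7) + 1
     = 1 + 21 + 210 + 1330 + 5985 + 20349 + 54264 + 116280 + 1
     = 198441.

198441


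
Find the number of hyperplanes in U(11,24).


Hyperplanes of U(11,24) are flats of rank 10.
In a uniform matroid, these are exactly the (10)-element subsets.
Count = C(24,10) = 1961256.

1961256


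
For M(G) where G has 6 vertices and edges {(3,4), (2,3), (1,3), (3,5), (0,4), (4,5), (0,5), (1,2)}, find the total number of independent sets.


An independent set in a graphic matroid is an acyclic edge subset.
G has 6 vertices and 8 edges.
Enumerate all 2^8 = 256 subsets, checking for acyclicity.
Total independent sets = 168.

168


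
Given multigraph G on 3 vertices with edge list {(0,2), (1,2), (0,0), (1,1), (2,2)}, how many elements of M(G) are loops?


In a graphic matroid, a loop is a self-loop edge (u,u) with rank 0.
Examining all 5 edges for self-loops...
Self-loops found: (0,0), (1,1), (2,2)
Number of loops = 3.

3


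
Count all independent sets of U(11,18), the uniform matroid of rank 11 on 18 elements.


Independent sets of U(11,18) are all subsets of size <= 11.
Count = (18 choose 0) + (18 choose 1) + (18 choose 2) + (18 choose 3) + (18 choose 4) + (18 choose 5) + (18 choose 6) + (18 choose 7) + (18 choose 8) + (18 choose 9) + (18 choose 10) + (18 choose 11)
     = 1 + 18 + 153 + 816 + 3060 + 8568 + 18564 + 31824 + 43758 + 48620 + 43758 + 31824
     = 230964.

230964


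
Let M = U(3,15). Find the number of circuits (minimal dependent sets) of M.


In U(3,15), circuits are the (4)-element subsets.
Any set of 4 elements is dependent, and removing any one element gives
an independent set of size 3, so it is a minimal dependent set.
Number of circuits = C(15,4) = (15 * 14 * 13 * 12) / (1 * 2 * 3 * 4) = 1365.

1365


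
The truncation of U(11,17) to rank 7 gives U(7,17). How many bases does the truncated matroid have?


Truncating U(11,17) to rank 7 gives U(7,17).
Bases of U(7,17) are all 7-element subsets of 17 elements.
Number of bases = C(17,7) = 19448.

19448


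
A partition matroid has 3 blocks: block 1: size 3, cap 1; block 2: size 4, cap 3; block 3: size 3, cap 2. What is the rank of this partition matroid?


Rank of a partition matroid = sum of min(|Si|, ci) for each block.
= min(3,1) + min(4,3) + min(3,2)
= 1 + 3 + 2
= 6.

6


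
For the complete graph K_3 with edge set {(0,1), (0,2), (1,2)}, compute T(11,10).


T(K_3; x,y) = x^2 + x + y.
T(11,10) = 121 + 11 + 10 = 142.

142


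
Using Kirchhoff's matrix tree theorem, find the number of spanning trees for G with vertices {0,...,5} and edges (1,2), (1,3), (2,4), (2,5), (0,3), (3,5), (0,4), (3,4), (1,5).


By Kirchhoff's matrix tree theorem, the number of spanning trees equals
the determinant of any cofactor of the Laplacian matrix L.
G has 6 vertices and 9 edges.
Computing the (5 x 5) cofactor determinant gives 64.

64
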